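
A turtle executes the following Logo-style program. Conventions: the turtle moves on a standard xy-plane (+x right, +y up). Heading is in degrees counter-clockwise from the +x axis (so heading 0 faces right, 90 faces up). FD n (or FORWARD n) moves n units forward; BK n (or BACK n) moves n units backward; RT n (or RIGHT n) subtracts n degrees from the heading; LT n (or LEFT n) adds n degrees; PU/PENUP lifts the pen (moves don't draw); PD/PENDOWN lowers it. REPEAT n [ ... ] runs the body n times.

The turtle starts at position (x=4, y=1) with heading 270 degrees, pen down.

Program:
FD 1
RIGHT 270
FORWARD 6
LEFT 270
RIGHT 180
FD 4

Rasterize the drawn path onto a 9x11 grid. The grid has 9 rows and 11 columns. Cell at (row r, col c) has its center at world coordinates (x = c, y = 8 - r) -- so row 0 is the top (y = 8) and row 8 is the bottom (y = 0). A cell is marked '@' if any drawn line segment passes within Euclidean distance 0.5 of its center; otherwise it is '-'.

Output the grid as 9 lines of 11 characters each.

Segment 0: (4,1) -> (4,0)
Segment 1: (4,0) -> (10,0)
Segment 2: (10,0) -> (10,4)

Answer: -----------
-----------
-----------
-----------
----------@
----------@
----------@
----@-----@
----@@@@@@@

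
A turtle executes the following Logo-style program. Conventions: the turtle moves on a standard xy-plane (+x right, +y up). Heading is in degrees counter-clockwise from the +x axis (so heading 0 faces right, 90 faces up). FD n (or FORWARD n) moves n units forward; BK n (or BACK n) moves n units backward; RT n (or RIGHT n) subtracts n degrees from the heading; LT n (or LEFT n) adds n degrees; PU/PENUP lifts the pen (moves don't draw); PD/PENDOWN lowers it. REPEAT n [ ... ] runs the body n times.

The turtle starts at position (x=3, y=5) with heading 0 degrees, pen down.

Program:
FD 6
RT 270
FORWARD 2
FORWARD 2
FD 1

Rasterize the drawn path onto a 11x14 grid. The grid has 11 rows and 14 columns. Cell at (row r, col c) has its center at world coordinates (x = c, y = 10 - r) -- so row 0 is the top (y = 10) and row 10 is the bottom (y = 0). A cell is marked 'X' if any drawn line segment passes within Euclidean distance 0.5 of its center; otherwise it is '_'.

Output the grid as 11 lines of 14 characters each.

Segment 0: (3,5) -> (9,5)
Segment 1: (9,5) -> (9,7)
Segment 2: (9,7) -> (9,9)
Segment 3: (9,9) -> (9,10)

Answer: _________X____
_________X____
_________X____
_________X____
_________X____
___XXXXXXX____
______________
______________
______________
______________
______________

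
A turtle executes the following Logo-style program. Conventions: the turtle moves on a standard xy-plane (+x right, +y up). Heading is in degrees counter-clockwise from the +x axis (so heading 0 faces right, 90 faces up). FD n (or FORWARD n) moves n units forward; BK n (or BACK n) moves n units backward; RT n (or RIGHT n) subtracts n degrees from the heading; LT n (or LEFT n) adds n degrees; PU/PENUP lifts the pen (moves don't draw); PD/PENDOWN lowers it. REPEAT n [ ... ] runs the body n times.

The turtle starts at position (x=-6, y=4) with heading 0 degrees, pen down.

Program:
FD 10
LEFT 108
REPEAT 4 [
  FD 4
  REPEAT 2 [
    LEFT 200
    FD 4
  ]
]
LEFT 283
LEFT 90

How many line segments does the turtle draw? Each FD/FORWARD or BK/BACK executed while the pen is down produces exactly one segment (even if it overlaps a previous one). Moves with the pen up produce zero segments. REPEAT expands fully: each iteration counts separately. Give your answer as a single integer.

Executing turtle program step by step:
Start: pos=(-6,4), heading=0, pen down
FD 10: (-6,4) -> (4,4) [heading=0, draw]
LT 108: heading 0 -> 108
REPEAT 4 [
  -- iteration 1/4 --
  FD 4: (4,4) -> (2.764,7.804) [heading=108, draw]
  REPEAT 2 [
    -- iteration 1/2 --
    LT 200: heading 108 -> 308
    FD 4: (2.764,7.804) -> (5.227,4.652) [heading=308, draw]
    -- iteration 2/2 --
    LT 200: heading 308 -> 148
    FD 4: (5.227,4.652) -> (1.834,6.772) [heading=148, draw]
  ]
  -- iteration 2/4 --
  FD 4: (1.834,6.772) -> (-1.558,8.892) [heading=148, draw]
  REPEAT 2 [
    -- iteration 1/2 --
    LT 200: heading 148 -> 348
    FD 4: (-1.558,8.892) -> (2.355,8.06) [heading=348, draw]
    -- iteration 2/2 --
    LT 200: heading 348 -> 188
    FD 4: (2.355,8.06) -> (-1.606,7.503) [heading=188, draw]
  ]
  -- iteration 3/4 --
  FD 4: (-1.606,7.503) -> (-5.567,6.947) [heading=188, draw]
  REPEAT 2 [
    -- iteration 1/2 --
    LT 200: heading 188 -> 28
    FD 4: (-5.567,6.947) -> (-2.036,8.824) [heading=28, draw]
    -- iteration 2/2 --
    LT 200: heading 28 -> 228
    FD 4: (-2.036,8.824) -> (-4.712,5.852) [heading=228, draw]
  ]
  -- iteration 4/4 --
  FD 4: (-4.712,5.852) -> (-7.389,2.879) [heading=228, draw]
  REPEAT 2 [
    -- iteration 1/2 --
    LT 200: heading 228 -> 68
    FD 4: (-7.389,2.879) -> (-5.89,6.588) [heading=68, draw]
    -- iteration 2/2 --
    LT 200: heading 68 -> 268
    FD 4: (-5.89,6.588) -> (-6.03,2.59) [heading=268, draw]
  ]
]
LT 283: heading 268 -> 191
LT 90: heading 191 -> 281
Final: pos=(-6.03,2.59), heading=281, 13 segment(s) drawn
Segments drawn: 13

Answer: 13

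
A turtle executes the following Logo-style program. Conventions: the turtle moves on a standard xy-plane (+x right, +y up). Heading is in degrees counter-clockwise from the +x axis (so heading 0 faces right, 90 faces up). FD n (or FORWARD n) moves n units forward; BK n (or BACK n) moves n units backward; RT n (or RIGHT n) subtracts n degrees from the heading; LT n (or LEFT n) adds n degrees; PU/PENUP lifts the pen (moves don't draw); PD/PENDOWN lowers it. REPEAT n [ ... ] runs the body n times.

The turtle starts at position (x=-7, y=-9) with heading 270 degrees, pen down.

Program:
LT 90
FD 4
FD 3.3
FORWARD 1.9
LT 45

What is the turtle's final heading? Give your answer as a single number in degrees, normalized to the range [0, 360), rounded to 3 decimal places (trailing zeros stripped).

Answer: 45

Derivation:
Executing turtle program step by step:
Start: pos=(-7,-9), heading=270, pen down
LT 90: heading 270 -> 0
FD 4: (-7,-9) -> (-3,-9) [heading=0, draw]
FD 3.3: (-3,-9) -> (0.3,-9) [heading=0, draw]
FD 1.9: (0.3,-9) -> (2.2,-9) [heading=0, draw]
LT 45: heading 0 -> 45
Final: pos=(2.2,-9), heading=45, 3 segment(s) drawn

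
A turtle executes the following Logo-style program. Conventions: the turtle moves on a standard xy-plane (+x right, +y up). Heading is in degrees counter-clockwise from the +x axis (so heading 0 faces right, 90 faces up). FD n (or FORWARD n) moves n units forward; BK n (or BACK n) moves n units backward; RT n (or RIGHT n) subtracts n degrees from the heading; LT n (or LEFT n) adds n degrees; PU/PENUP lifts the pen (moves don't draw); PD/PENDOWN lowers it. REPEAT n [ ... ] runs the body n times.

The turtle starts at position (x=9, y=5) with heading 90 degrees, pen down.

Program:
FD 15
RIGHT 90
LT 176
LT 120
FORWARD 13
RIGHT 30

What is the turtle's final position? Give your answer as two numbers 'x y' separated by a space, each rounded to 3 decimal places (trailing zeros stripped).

Answer: 14.699 8.316

Derivation:
Executing turtle program step by step:
Start: pos=(9,5), heading=90, pen down
FD 15: (9,5) -> (9,20) [heading=90, draw]
RT 90: heading 90 -> 0
LT 176: heading 0 -> 176
LT 120: heading 176 -> 296
FD 13: (9,20) -> (14.699,8.316) [heading=296, draw]
RT 30: heading 296 -> 266
Final: pos=(14.699,8.316), heading=266, 2 segment(s) drawn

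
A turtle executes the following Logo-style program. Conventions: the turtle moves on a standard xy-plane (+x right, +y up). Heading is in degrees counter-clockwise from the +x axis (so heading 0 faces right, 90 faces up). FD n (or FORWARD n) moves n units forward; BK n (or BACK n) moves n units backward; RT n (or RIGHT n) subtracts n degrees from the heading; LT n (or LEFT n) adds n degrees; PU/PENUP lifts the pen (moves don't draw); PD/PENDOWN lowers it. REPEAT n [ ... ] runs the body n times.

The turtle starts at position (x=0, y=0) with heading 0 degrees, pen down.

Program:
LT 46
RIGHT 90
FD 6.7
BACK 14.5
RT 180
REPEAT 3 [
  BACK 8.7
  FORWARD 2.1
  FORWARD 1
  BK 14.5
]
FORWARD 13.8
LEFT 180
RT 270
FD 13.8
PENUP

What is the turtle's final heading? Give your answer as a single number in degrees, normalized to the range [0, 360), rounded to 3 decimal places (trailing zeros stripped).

Answer: 46

Derivation:
Executing turtle program step by step:
Start: pos=(0,0), heading=0, pen down
LT 46: heading 0 -> 46
RT 90: heading 46 -> 316
FD 6.7: (0,0) -> (4.82,-4.654) [heading=316, draw]
BK 14.5: (4.82,-4.654) -> (-5.611,5.418) [heading=316, draw]
RT 180: heading 316 -> 136
REPEAT 3 [
  -- iteration 1/3 --
  BK 8.7: (-5.611,5.418) -> (0.647,-0.625) [heading=136, draw]
  FD 2.1: (0.647,-0.625) -> (-0.863,0.834) [heading=136, draw]
  FD 1: (-0.863,0.834) -> (-1.583,1.528) [heading=136, draw]
  BK 14.5: (-1.583,1.528) -> (8.848,-8.544) [heading=136, draw]
  -- iteration 2/3 --
  BK 8.7: (8.848,-8.544) -> (15.106,-14.588) [heading=136, draw]
  FD 2.1: (15.106,-14.588) -> (13.596,-13.129) [heading=136, draw]
  FD 1: (13.596,-13.129) -> (12.876,-12.434) [heading=136, draw]
  BK 14.5: (12.876,-12.434) -> (23.307,-22.507) [heading=136, draw]
  -- iteration 3/3 --
  BK 8.7: (23.307,-22.507) -> (29.565,-28.55) [heading=136, draw]
  FD 2.1: (29.565,-28.55) -> (28.054,-27.092) [heading=136, draw]
  FD 1: (28.054,-27.092) -> (27.335,-26.397) [heading=136, draw]
  BK 14.5: (27.335,-26.397) -> (37.765,-36.47) [heading=136, draw]
]
FD 13.8: (37.765,-36.47) -> (27.838,-26.883) [heading=136, draw]
LT 180: heading 136 -> 316
RT 270: heading 316 -> 46
FD 13.8: (27.838,-26.883) -> (37.425,-16.956) [heading=46, draw]
PU: pen up
Final: pos=(37.425,-16.956), heading=46, 16 segment(s) drawn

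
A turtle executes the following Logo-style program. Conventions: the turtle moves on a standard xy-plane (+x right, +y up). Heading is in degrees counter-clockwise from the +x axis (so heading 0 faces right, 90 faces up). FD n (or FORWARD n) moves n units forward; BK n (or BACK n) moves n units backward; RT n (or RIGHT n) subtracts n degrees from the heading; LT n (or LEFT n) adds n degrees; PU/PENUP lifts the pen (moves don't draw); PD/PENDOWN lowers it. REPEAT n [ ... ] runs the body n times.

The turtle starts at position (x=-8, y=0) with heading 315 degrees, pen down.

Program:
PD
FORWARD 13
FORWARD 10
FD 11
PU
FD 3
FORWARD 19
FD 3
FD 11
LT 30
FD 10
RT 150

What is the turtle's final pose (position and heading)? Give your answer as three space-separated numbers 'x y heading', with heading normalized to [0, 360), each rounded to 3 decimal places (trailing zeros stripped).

Executing turtle program step by step:
Start: pos=(-8,0), heading=315, pen down
PD: pen down
FD 13: (-8,0) -> (1.192,-9.192) [heading=315, draw]
FD 10: (1.192,-9.192) -> (8.263,-16.263) [heading=315, draw]
FD 11: (8.263,-16.263) -> (16.042,-24.042) [heading=315, draw]
PU: pen up
FD 3: (16.042,-24.042) -> (18.163,-26.163) [heading=315, move]
FD 19: (18.163,-26.163) -> (31.598,-39.598) [heading=315, move]
FD 3: (31.598,-39.598) -> (33.719,-41.719) [heading=315, move]
FD 11: (33.719,-41.719) -> (41.497,-49.497) [heading=315, move]
LT 30: heading 315 -> 345
FD 10: (41.497,-49.497) -> (51.157,-52.086) [heading=345, move]
RT 150: heading 345 -> 195
Final: pos=(51.157,-52.086), heading=195, 3 segment(s) drawn

Answer: 51.157 -52.086 195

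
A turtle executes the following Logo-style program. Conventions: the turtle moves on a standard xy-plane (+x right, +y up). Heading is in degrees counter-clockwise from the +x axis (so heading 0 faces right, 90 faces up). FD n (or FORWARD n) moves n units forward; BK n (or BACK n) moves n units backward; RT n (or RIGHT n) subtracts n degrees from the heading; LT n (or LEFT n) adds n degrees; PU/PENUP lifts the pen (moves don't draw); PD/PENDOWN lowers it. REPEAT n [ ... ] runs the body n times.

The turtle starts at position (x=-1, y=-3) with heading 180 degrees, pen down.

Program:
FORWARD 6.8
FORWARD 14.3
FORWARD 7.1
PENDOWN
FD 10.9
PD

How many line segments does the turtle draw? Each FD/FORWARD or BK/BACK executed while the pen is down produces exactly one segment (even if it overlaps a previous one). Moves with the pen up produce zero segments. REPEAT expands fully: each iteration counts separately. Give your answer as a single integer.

Executing turtle program step by step:
Start: pos=(-1,-3), heading=180, pen down
FD 6.8: (-1,-3) -> (-7.8,-3) [heading=180, draw]
FD 14.3: (-7.8,-3) -> (-22.1,-3) [heading=180, draw]
FD 7.1: (-22.1,-3) -> (-29.2,-3) [heading=180, draw]
PD: pen down
FD 10.9: (-29.2,-3) -> (-40.1,-3) [heading=180, draw]
PD: pen down
Final: pos=(-40.1,-3), heading=180, 4 segment(s) drawn
Segments drawn: 4

Answer: 4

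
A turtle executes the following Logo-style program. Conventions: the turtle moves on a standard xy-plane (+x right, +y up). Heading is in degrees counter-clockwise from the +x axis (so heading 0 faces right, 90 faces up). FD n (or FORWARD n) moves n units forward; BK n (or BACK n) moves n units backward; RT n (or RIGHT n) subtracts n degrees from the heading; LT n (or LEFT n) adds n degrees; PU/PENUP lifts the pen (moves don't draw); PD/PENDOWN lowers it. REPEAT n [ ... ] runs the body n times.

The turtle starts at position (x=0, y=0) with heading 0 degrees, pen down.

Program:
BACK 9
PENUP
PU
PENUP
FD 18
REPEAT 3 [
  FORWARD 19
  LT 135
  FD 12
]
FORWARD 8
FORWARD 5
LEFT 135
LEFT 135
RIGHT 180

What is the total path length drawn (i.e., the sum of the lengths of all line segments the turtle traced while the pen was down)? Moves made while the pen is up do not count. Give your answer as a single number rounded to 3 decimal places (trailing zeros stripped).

Executing turtle program step by step:
Start: pos=(0,0), heading=0, pen down
BK 9: (0,0) -> (-9,0) [heading=0, draw]
PU: pen up
PU: pen up
PU: pen up
FD 18: (-9,0) -> (9,0) [heading=0, move]
REPEAT 3 [
  -- iteration 1/3 --
  FD 19: (9,0) -> (28,0) [heading=0, move]
  LT 135: heading 0 -> 135
  FD 12: (28,0) -> (19.515,8.485) [heading=135, move]
  -- iteration 2/3 --
  FD 19: (19.515,8.485) -> (6.08,21.92) [heading=135, move]
  LT 135: heading 135 -> 270
  FD 12: (6.08,21.92) -> (6.08,9.92) [heading=270, move]
  -- iteration 3/3 --
  FD 19: (6.08,9.92) -> (6.08,-9.08) [heading=270, move]
  LT 135: heading 270 -> 45
  FD 12: (6.08,-9.08) -> (14.565,-0.594) [heading=45, move]
]
FD 8: (14.565,-0.594) -> (20.222,5.062) [heading=45, move]
FD 5: (20.222,5.062) -> (23.757,8.598) [heading=45, move]
LT 135: heading 45 -> 180
LT 135: heading 180 -> 315
RT 180: heading 315 -> 135
Final: pos=(23.757,8.598), heading=135, 1 segment(s) drawn

Segment lengths:
  seg 1: (0,0) -> (-9,0), length = 9
Total = 9

Answer: 9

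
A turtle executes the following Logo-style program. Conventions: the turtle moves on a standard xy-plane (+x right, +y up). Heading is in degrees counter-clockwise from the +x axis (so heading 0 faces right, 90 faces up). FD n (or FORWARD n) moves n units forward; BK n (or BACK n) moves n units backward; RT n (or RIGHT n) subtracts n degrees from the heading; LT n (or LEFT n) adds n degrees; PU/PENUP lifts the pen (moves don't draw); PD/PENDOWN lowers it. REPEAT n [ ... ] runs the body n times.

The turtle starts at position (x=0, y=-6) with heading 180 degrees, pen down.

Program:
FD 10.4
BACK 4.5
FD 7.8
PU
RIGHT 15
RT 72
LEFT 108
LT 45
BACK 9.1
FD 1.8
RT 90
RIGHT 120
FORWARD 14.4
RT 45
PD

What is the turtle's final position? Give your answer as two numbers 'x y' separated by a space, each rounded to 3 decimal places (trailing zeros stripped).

Executing turtle program step by step:
Start: pos=(0,-6), heading=180, pen down
FD 10.4: (0,-6) -> (-10.4,-6) [heading=180, draw]
BK 4.5: (-10.4,-6) -> (-5.9,-6) [heading=180, draw]
FD 7.8: (-5.9,-6) -> (-13.7,-6) [heading=180, draw]
PU: pen up
RT 15: heading 180 -> 165
RT 72: heading 165 -> 93
LT 108: heading 93 -> 201
LT 45: heading 201 -> 246
BK 9.1: (-13.7,-6) -> (-9.999,2.313) [heading=246, move]
FD 1.8: (-9.999,2.313) -> (-10.731,0.669) [heading=246, move]
RT 90: heading 246 -> 156
RT 120: heading 156 -> 36
FD 14.4: (-10.731,0.669) -> (0.919,9.133) [heading=36, move]
RT 45: heading 36 -> 351
PD: pen down
Final: pos=(0.919,9.133), heading=351, 3 segment(s) drawn

Answer: 0.919 9.133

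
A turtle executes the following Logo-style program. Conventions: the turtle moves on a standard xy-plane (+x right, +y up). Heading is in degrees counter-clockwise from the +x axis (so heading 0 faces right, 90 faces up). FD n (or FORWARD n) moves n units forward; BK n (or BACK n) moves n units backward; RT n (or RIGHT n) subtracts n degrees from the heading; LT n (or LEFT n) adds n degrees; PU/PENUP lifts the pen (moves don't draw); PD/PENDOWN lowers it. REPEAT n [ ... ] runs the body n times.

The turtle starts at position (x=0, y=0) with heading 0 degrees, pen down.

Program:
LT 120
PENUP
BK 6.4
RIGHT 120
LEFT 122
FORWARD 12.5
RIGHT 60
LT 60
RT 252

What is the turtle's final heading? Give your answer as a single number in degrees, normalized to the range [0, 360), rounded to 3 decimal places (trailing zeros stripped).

Executing turtle program step by step:
Start: pos=(0,0), heading=0, pen down
LT 120: heading 0 -> 120
PU: pen up
BK 6.4: (0,0) -> (3.2,-5.543) [heading=120, move]
RT 120: heading 120 -> 0
LT 122: heading 0 -> 122
FD 12.5: (3.2,-5.543) -> (-3.424,5.058) [heading=122, move]
RT 60: heading 122 -> 62
LT 60: heading 62 -> 122
RT 252: heading 122 -> 230
Final: pos=(-3.424,5.058), heading=230, 0 segment(s) drawn

Answer: 230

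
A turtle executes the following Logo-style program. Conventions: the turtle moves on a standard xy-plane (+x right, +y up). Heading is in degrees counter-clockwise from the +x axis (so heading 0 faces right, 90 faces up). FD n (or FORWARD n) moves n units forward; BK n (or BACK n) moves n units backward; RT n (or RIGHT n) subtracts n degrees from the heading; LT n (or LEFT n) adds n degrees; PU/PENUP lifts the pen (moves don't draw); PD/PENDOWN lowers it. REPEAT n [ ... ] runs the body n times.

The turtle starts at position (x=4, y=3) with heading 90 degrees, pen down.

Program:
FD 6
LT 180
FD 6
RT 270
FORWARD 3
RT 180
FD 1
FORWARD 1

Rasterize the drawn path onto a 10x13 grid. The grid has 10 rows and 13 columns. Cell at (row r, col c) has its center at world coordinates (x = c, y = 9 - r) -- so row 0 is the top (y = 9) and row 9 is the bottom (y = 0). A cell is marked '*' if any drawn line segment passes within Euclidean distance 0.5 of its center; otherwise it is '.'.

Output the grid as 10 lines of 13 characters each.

Segment 0: (4,3) -> (4,9)
Segment 1: (4,9) -> (4,3)
Segment 2: (4,3) -> (7,3)
Segment 3: (7,3) -> (6,3)
Segment 4: (6,3) -> (5,3)

Answer: ....*........
....*........
....*........
....*........
....*........
....*........
....****.....
.............
.............
.............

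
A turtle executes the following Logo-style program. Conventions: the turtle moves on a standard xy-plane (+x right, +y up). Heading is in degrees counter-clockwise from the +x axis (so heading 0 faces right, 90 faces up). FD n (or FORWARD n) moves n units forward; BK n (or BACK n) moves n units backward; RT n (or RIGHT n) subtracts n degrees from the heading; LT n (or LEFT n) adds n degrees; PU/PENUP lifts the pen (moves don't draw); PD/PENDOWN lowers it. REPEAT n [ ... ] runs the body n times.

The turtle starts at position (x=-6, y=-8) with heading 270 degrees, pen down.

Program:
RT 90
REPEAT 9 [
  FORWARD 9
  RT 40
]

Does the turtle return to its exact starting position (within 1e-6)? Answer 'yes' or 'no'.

Answer: yes

Derivation:
Executing turtle program step by step:
Start: pos=(-6,-8), heading=270, pen down
RT 90: heading 270 -> 180
REPEAT 9 [
  -- iteration 1/9 --
  FD 9: (-6,-8) -> (-15,-8) [heading=180, draw]
  RT 40: heading 180 -> 140
  -- iteration 2/9 --
  FD 9: (-15,-8) -> (-21.894,-2.215) [heading=140, draw]
  RT 40: heading 140 -> 100
  -- iteration 3/9 --
  FD 9: (-21.894,-2.215) -> (-23.457,6.648) [heading=100, draw]
  RT 40: heading 100 -> 60
  -- iteration 4/9 --
  FD 9: (-23.457,6.648) -> (-18.957,14.443) [heading=60, draw]
  RT 40: heading 60 -> 20
  -- iteration 5/9 --
  FD 9: (-18.957,14.443) -> (-10.5,17.521) [heading=20, draw]
  RT 40: heading 20 -> 340
  -- iteration 6/9 --
  FD 9: (-10.5,17.521) -> (-2.043,14.443) [heading=340, draw]
  RT 40: heading 340 -> 300
  -- iteration 7/9 --
  FD 9: (-2.043,14.443) -> (2.457,6.648) [heading=300, draw]
  RT 40: heading 300 -> 260
  -- iteration 8/9 --
  FD 9: (2.457,6.648) -> (0.894,-2.215) [heading=260, draw]
  RT 40: heading 260 -> 220
  -- iteration 9/9 --
  FD 9: (0.894,-2.215) -> (-6,-8) [heading=220, draw]
  RT 40: heading 220 -> 180
]
Final: pos=(-6,-8), heading=180, 9 segment(s) drawn

Start position: (-6, -8)
Final position: (-6, -8)
Distance = 0; < 1e-6 -> CLOSED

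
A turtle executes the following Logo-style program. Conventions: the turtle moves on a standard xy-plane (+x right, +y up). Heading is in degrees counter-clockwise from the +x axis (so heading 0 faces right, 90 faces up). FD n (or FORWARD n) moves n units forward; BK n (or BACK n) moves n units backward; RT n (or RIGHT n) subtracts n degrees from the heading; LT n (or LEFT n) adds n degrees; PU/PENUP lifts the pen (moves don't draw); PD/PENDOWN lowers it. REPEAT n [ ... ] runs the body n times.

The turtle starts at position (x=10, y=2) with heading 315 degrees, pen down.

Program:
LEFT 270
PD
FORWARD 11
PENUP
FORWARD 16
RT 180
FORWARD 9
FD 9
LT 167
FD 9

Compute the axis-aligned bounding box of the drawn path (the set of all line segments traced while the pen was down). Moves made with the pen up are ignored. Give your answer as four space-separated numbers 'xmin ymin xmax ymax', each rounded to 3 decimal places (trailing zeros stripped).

Executing turtle program step by step:
Start: pos=(10,2), heading=315, pen down
LT 270: heading 315 -> 225
PD: pen down
FD 11: (10,2) -> (2.222,-5.778) [heading=225, draw]
PU: pen up
FD 16: (2.222,-5.778) -> (-9.092,-17.092) [heading=225, move]
RT 180: heading 225 -> 45
FD 9: (-9.092,-17.092) -> (-2.728,-10.728) [heading=45, move]
FD 9: (-2.728,-10.728) -> (3.636,-4.364) [heading=45, move]
LT 167: heading 45 -> 212
FD 9: (3.636,-4.364) -> (-3.996,-9.133) [heading=212, move]
Final: pos=(-3.996,-9.133), heading=212, 1 segment(s) drawn

Segment endpoints: x in {2.222, 10}, y in {-5.778, 2}
xmin=2.222, ymin=-5.778, xmax=10, ymax=2

Answer: 2.222 -5.778 10 2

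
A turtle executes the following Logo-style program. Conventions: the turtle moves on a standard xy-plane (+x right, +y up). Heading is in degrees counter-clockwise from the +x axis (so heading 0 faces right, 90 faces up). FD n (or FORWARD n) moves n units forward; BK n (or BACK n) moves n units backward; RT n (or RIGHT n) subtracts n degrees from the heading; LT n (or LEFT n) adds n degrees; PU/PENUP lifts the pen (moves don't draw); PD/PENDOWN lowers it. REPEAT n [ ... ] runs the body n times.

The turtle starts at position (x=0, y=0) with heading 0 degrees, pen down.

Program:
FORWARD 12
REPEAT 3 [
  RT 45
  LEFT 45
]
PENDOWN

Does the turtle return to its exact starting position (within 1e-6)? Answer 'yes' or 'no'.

Answer: no

Derivation:
Executing turtle program step by step:
Start: pos=(0,0), heading=0, pen down
FD 12: (0,0) -> (12,0) [heading=0, draw]
REPEAT 3 [
  -- iteration 1/3 --
  RT 45: heading 0 -> 315
  LT 45: heading 315 -> 0
  -- iteration 2/3 --
  RT 45: heading 0 -> 315
  LT 45: heading 315 -> 0
  -- iteration 3/3 --
  RT 45: heading 0 -> 315
  LT 45: heading 315 -> 0
]
PD: pen down
Final: pos=(12,0), heading=0, 1 segment(s) drawn

Start position: (0, 0)
Final position: (12, 0)
Distance = 12; >= 1e-6 -> NOT closed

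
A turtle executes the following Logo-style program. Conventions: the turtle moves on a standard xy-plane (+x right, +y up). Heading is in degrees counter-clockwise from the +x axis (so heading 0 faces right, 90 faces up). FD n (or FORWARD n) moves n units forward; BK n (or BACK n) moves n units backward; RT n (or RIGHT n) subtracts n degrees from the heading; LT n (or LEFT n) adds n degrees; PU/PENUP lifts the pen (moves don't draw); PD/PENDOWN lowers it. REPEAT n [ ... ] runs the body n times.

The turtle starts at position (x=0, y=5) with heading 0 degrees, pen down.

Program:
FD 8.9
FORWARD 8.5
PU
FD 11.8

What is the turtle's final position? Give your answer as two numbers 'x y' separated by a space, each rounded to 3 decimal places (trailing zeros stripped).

Answer: 29.2 5

Derivation:
Executing turtle program step by step:
Start: pos=(0,5), heading=0, pen down
FD 8.9: (0,5) -> (8.9,5) [heading=0, draw]
FD 8.5: (8.9,5) -> (17.4,5) [heading=0, draw]
PU: pen up
FD 11.8: (17.4,5) -> (29.2,5) [heading=0, move]
Final: pos=(29.2,5), heading=0, 2 segment(s) drawn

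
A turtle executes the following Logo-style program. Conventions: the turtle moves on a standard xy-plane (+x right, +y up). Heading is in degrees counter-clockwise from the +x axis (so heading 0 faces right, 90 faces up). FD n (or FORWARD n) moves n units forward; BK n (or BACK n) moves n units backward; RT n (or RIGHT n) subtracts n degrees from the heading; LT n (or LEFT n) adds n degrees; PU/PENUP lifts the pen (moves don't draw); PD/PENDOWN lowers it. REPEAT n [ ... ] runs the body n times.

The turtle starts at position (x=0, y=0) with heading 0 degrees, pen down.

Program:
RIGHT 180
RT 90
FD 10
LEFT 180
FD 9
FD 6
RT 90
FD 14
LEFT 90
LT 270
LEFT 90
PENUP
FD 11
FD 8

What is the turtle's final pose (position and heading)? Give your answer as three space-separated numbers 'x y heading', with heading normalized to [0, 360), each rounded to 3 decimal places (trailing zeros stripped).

Executing turtle program step by step:
Start: pos=(0,0), heading=0, pen down
RT 180: heading 0 -> 180
RT 90: heading 180 -> 90
FD 10: (0,0) -> (0,10) [heading=90, draw]
LT 180: heading 90 -> 270
FD 9: (0,10) -> (0,1) [heading=270, draw]
FD 6: (0,1) -> (0,-5) [heading=270, draw]
RT 90: heading 270 -> 180
FD 14: (0,-5) -> (-14,-5) [heading=180, draw]
LT 90: heading 180 -> 270
LT 270: heading 270 -> 180
LT 90: heading 180 -> 270
PU: pen up
FD 11: (-14,-5) -> (-14,-16) [heading=270, move]
FD 8: (-14,-16) -> (-14,-24) [heading=270, move]
Final: pos=(-14,-24), heading=270, 4 segment(s) drawn

Answer: -14 -24 270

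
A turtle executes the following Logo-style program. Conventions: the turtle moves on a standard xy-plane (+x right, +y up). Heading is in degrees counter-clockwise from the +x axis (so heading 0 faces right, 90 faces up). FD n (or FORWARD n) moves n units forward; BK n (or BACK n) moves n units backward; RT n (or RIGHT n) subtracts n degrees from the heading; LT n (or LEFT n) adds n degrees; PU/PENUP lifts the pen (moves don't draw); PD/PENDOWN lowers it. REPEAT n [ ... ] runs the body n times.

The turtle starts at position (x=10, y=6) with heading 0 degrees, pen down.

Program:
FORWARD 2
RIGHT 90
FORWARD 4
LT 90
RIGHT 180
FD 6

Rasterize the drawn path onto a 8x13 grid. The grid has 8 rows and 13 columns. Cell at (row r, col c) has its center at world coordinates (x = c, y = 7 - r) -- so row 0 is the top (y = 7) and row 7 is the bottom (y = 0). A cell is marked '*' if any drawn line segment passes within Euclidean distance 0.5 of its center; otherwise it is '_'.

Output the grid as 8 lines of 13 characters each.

Answer: _____________
__________***
____________*
____________*
____________*
______*******
_____________
_____________

Derivation:
Segment 0: (10,6) -> (12,6)
Segment 1: (12,6) -> (12,2)
Segment 2: (12,2) -> (6,2)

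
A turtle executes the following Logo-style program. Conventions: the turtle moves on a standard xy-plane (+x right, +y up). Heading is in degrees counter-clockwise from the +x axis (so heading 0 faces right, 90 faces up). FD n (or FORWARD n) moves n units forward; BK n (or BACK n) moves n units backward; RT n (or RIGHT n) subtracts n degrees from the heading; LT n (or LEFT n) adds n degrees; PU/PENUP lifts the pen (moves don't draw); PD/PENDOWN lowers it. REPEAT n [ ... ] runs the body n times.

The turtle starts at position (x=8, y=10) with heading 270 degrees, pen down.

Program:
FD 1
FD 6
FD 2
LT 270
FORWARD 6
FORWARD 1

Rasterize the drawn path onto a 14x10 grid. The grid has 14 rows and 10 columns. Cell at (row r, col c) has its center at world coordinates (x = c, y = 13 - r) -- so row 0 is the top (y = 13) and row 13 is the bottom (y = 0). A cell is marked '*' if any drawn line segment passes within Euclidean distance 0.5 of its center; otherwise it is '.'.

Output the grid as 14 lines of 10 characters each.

Segment 0: (8,10) -> (8,9)
Segment 1: (8,9) -> (8,3)
Segment 2: (8,3) -> (8,1)
Segment 3: (8,1) -> (2,1)
Segment 4: (2,1) -> (1,1)

Answer: ..........
..........
..........
........*.
........*.
........*.
........*.
........*.
........*.
........*.
........*.
........*.
.********.
..........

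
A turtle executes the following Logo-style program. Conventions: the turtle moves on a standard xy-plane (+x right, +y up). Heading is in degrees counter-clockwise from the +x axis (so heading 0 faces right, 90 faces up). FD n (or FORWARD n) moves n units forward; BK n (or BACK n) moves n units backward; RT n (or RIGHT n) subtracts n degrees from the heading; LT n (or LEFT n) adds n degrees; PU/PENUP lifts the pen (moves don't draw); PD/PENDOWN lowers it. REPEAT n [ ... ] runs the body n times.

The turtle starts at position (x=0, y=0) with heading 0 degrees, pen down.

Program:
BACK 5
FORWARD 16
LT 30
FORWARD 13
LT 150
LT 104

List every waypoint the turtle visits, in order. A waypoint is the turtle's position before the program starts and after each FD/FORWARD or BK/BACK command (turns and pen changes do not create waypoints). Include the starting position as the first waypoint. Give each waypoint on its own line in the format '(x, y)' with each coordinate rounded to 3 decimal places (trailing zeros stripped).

Answer: (0, 0)
(-5, 0)
(11, 0)
(22.258, 6.5)

Derivation:
Executing turtle program step by step:
Start: pos=(0,0), heading=0, pen down
BK 5: (0,0) -> (-5,0) [heading=0, draw]
FD 16: (-5,0) -> (11,0) [heading=0, draw]
LT 30: heading 0 -> 30
FD 13: (11,0) -> (22.258,6.5) [heading=30, draw]
LT 150: heading 30 -> 180
LT 104: heading 180 -> 284
Final: pos=(22.258,6.5), heading=284, 3 segment(s) drawn
Waypoints (4 total):
(0, 0)
(-5, 0)
(11, 0)
(22.258, 6.5)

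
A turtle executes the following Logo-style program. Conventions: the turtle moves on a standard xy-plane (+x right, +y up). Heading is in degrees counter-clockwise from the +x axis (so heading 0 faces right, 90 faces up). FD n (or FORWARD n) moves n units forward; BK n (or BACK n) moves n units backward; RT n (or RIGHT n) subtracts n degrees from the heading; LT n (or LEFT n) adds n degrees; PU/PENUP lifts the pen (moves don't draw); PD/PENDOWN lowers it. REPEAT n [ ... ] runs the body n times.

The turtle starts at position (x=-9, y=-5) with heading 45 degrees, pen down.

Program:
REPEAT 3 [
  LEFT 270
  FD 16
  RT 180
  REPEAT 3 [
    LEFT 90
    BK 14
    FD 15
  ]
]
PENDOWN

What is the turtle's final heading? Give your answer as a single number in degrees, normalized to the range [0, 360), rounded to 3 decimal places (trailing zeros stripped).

Executing turtle program step by step:
Start: pos=(-9,-5), heading=45, pen down
REPEAT 3 [
  -- iteration 1/3 --
  LT 270: heading 45 -> 315
  FD 16: (-9,-5) -> (2.314,-16.314) [heading=315, draw]
  RT 180: heading 315 -> 135
  REPEAT 3 [
    -- iteration 1/3 --
    LT 90: heading 135 -> 225
    BK 14: (2.314,-16.314) -> (12.213,-6.414) [heading=225, draw]
    FD 15: (12.213,-6.414) -> (1.607,-17.021) [heading=225, draw]
    -- iteration 2/3 --
    LT 90: heading 225 -> 315
    BK 14: (1.607,-17.021) -> (-8.293,-7.121) [heading=315, draw]
    FD 15: (-8.293,-7.121) -> (2.314,-17.728) [heading=315, draw]
    -- iteration 3/3 --
    LT 90: heading 315 -> 45
    BK 14: (2.314,-17.728) -> (-7.586,-27.627) [heading=45, draw]
    FD 15: (-7.586,-27.627) -> (3.021,-17.021) [heading=45, draw]
  ]
  -- iteration 2/3 --
  LT 270: heading 45 -> 315
  FD 16: (3.021,-17.021) -> (14.335,-28.335) [heading=315, draw]
  RT 180: heading 315 -> 135
  REPEAT 3 [
    -- iteration 1/3 --
    LT 90: heading 135 -> 225
    BK 14: (14.335,-28.335) -> (24.234,-18.435) [heading=225, draw]
    FD 15: (24.234,-18.435) -> (13.627,-29.042) [heading=225, draw]
    -- iteration 2/3 --
    LT 90: heading 225 -> 315
    BK 14: (13.627,-29.042) -> (3.728,-19.142) [heading=315, draw]
    FD 15: (3.728,-19.142) -> (14.335,-29.749) [heading=315, draw]
    -- iteration 3/3 --
    LT 90: heading 315 -> 45
    BK 14: (14.335,-29.749) -> (4.435,-39.648) [heading=45, draw]
    FD 15: (4.435,-39.648) -> (15.042,-29.042) [heading=45, draw]
  ]
  -- iteration 3/3 --
  LT 270: heading 45 -> 315
  FD 16: (15.042,-29.042) -> (26.355,-40.355) [heading=315, draw]
  RT 180: heading 315 -> 135
  REPEAT 3 [
    -- iteration 1/3 --
    LT 90: heading 135 -> 225
    BK 14: (26.355,-40.355) -> (36.255,-30.456) [heading=225, draw]
    FD 15: (36.255,-30.456) -> (25.648,-41.062) [heading=225, draw]
    -- iteration 2/3 --
    LT 90: heading 225 -> 315
    BK 14: (25.648,-41.062) -> (15.749,-31.163) [heading=315, draw]
    FD 15: (15.749,-31.163) -> (26.355,-41.77) [heading=315, draw]
    -- iteration 3/3 --
    LT 90: heading 315 -> 45
    BK 14: (26.355,-41.77) -> (16.456,-51.669) [heading=45, draw]
    FD 15: (16.456,-51.669) -> (27.062,-41.062) [heading=45, draw]
  ]
]
PD: pen down
Final: pos=(27.062,-41.062), heading=45, 21 segment(s) drawn

Answer: 45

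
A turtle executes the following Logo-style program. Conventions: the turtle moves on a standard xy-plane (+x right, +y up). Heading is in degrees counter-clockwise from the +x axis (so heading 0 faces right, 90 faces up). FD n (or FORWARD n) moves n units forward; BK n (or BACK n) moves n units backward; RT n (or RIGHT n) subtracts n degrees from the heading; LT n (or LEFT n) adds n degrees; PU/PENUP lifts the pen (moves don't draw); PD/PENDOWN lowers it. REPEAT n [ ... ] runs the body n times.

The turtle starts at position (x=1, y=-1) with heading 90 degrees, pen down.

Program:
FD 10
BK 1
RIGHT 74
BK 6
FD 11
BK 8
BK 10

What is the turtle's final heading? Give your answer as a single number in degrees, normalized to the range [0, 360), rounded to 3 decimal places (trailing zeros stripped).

Answer: 16

Derivation:
Executing turtle program step by step:
Start: pos=(1,-1), heading=90, pen down
FD 10: (1,-1) -> (1,9) [heading=90, draw]
BK 1: (1,9) -> (1,8) [heading=90, draw]
RT 74: heading 90 -> 16
BK 6: (1,8) -> (-4.768,6.346) [heading=16, draw]
FD 11: (-4.768,6.346) -> (5.806,9.378) [heading=16, draw]
BK 8: (5.806,9.378) -> (-1.884,7.173) [heading=16, draw]
BK 10: (-1.884,7.173) -> (-11.496,4.417) [heading=16, draw]
Final: pos=(-11.496,4.417), heading=16, 6 segment(s) drawn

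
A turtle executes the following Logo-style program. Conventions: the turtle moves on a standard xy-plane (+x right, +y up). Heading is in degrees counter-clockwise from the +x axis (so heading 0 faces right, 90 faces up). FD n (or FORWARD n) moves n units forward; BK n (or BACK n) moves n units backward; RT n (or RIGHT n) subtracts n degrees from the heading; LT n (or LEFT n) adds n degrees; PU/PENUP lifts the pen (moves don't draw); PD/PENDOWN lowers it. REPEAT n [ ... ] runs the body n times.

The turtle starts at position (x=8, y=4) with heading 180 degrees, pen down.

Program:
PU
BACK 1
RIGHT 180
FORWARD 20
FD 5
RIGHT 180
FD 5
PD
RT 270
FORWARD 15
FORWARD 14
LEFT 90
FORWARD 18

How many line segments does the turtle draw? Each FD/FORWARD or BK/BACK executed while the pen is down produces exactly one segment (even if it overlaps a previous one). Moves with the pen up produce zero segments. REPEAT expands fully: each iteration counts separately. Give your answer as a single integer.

Answer: 3

Derivation:
Executing turtle program step by step:
Start: pos=(8,4), heading=180, pen down
PU: pen up
BK 1: (8,4) -> (9,4) [heading=180, move]
RT 180: heading 180 -> 0
FD 20: (9,4) -> (29,4) [heading=0, move]
FD 5: (29,4) -> (34,4) [heading=0, move]
RT 180: heading 0 -> 180
FD 5: (34,4) -> (29,4) [heading=180, move]
PD: pen down
RT 270: heading 180 -> 270
FD 15: (29,4) -> (29,-11) [heading=270, draw]
FD 14: (29,-11) -> (29,-25) [heading=270, draw]
LT 90: heading 270 -> 0
FD 18: (29,-25) -> (47,-25) [heading=0, draw]
Final: pos=(47,-25), heading=0, 3 segment(s) drawn
Segments drawn: 3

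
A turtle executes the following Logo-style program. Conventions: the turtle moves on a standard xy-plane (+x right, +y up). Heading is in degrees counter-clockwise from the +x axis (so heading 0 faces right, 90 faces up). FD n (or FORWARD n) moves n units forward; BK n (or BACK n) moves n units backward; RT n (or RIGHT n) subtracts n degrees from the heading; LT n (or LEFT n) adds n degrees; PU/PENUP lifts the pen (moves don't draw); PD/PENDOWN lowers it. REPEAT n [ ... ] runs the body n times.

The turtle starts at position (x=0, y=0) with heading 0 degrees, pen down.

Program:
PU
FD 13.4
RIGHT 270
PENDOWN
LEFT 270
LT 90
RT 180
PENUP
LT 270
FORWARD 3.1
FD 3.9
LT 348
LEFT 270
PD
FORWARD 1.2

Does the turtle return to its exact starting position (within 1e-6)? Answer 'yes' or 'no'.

Answer: no

Derivation:
Executing turtle program step by step:
Start: pos=(0,0), heading=0, pen down
PU: pen up
FD 13.4: (0,0) -> (13.4,0) [heading=0, move]
RT 270: heading 0 -> 90
PD: pen down
LT 270: heading 90 -> 0
LT 90: heading 0 -> 90
RT 180: heading 90 -> 270
PU: pen up
LT 270: heading 270 -> 180
FD 3.1: (13.4,0) -> (10.3,0) [heading=180, move]
FD 3.9: (10.3,0) -> (6.4,0) [heading=180, move]
LT 348: heading 180 -> 168
LT 270: heading 168 -> 78
PD: pen down
FD 1.2: (6.4,0) -> (6.649,1.174) [heading=78, draw]
Final: pos=(6.649,1.174), heading=78, 1 segment(s) drawn

Start position: (0, 0)
Final position: (6.649, 1.174)
Distance = 6.752; >= 1e-6 -> NOT closed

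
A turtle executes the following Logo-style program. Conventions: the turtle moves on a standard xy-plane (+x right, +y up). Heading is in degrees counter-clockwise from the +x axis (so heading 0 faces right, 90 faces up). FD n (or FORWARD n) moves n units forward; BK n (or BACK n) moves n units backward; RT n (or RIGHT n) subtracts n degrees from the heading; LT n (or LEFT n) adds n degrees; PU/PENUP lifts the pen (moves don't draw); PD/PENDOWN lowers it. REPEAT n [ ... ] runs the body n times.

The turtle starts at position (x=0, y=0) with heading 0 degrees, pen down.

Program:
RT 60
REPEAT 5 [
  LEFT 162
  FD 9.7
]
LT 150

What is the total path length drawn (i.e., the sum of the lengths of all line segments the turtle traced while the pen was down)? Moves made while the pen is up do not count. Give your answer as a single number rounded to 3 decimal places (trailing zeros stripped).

Answer: 48.5

Derivation:
Executing turtle program step by step:
Start: pos=(0,0), heading=0, pen down
RT 60: heading 0 -> 300
REPEAT 5 [
  -- iteration 1/5 --
  LT 162: heading 300 -> 102
  FD 9.7: (0,0) -> (-2.017,9.488) [heading=102, draw]
  -- iteration 2/5 --
  LT 162: heading 102 -> 264
  FD 9.7: (-2.017,9.488) -> (-3.031,-0.159) [heading=264, draw]
  -- iteration 3/5 --
  LT 162: heading 264 -> 66
  FD 9.7: (-3.031,-0.159) -> (0.915,8.703) [heading=66, draw]
  -- iteration 4/5 --
  LT 162: heading 66 -> 228
  FD 9.7: (0.915,8.703) -> (-5.576,1.494) [heading=228, draw]
  -- iteration 5/5 --
  LT 162: heading 228 -> 30
  FD 9.7: (-5.576,1.494) -> (2.825,6.344) [heading=30, draw]
]
LT 150: heading 30 -> 180
Final: pos=(2.825,6.344), heading=180, 5 segment(s) drawn

Segment lengths:
  seg 1: (0,0) -> (-2.017,9.488), length = 9.7
  seg 2: (-2.017,9.488) -> (-3.031,-0.159), length = 9.7
  seg 3: (-3.031,-0.159) -> (0.915,8.703), length = 9.7
  seg 4: (0.915,8.703) -> (-5.576,1.494), length = 9.7
  seg 5: (-5.576,1.494) -> (2.825,6.344), length = 9.7
Total = 48.5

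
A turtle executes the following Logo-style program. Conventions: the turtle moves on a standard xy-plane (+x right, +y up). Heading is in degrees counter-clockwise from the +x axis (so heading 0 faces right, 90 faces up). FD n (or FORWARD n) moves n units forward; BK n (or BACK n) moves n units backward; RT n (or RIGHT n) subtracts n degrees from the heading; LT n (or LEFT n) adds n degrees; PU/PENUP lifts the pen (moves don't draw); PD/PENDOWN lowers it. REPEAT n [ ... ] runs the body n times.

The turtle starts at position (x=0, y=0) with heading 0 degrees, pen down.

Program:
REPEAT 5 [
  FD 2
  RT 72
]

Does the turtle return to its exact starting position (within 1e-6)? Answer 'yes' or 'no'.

Executing turtle program step by step:
Start: pos=(0,0), heading=0, pen down
REPEAT 5 [
  -- iteration 1/5 --
  FD 2: (0,0) -> (2,0) [heading=0, draw]
  RT 72: heading 0 -> 288
  -- iteration 2/5 --
  FD 2: (2,0) -> (2.618,-1.902) [heading=288, draw]
  RT 72: heading 288 -> 216
  -- iteration 3/5 --
  FD 2: (2.618,-1.902) -> (1,-3.078) [heading=216, draw]
  RT 72: heading 216 -> 144
  -- iteration 4/5 --
  FD 2: (1,-3.078) -> (-0.618,-1.902) [heading=144, draw]
  RT 72: heading 144 -> 72
  -- iteration 5/5 --
  FD 2: (-0.618,-1.902) -> (0,0) [heading=72, draw]
  RT 72: heading 72 -> 0
]
Final: pos=(0,0), heading=0, 5 segment(s) drawn

Start position: (0, 0)
Final position: (0, 0)
Distance = 0; < 1e-6 -> CLOSED

Answer: yes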